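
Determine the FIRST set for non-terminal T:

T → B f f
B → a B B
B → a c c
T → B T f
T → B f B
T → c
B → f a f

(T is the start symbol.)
{ 'a', 'c', 'f' }

FIRST sets of the other non-terminals involved (by the same procedure, iterated to a fixed point):
  FIRST(B) = { 'a', 'f' }

From T → B f f:
  - B is a non-terminal: add FIRST(B) \ {ε} = { 'a', 'f' }
    B is not nullable, so stop
From T → B T f:
  - B is a non-terminal: add FIRST(B) \ {ε} = { 'a', 'f' }
    B is not nullable, so stop
From T → B f B:
  - B is a non-terminal: add FIRST(B) \ {ε} = { 'a', 'f' }
    B is not nullable, so stop
From T → c:
  - c is a terminal: add 'c' and stop

Collecting: FIRST(T) = { 'a', 'c', 'f' }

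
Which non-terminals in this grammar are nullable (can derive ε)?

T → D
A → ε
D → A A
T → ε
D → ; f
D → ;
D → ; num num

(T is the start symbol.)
{ 'A', 'D', 'T' }

ε-productions: A → ε, T → ε
So A, T are immediately nullable.
D → A A: every symbol on the right is nullable, so D is nullable too.
Every non-terminal is now nullable.
Nullable = { 'A', 'D', 'T' }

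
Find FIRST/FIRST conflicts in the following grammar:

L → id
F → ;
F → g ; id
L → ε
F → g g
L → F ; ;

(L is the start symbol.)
Yes. F → g ';' id / F → g g on { 'g' }

FIRST sets of the non-terminals at (or reachable through a nullable prefix from) the front of some alternative:
  FIRST(F) = { ';', 'g' }

Productions for L:
  L → id: FIRST = { 'id' }
  L → ε: FIRST = { ε }
  L → F ; ;: FIRST = { ';', 'g' }
Productions for F:
  F → ;: FIRST = { ';' }
  F → g ; id: FIRST = { 'g' }
  F → g g: FIRST = { 'g' }

Conflict for F: F → g ; id and F → g g
  Overlap: { 'g' }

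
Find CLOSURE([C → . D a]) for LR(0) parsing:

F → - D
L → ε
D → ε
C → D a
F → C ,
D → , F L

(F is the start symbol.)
To compute CLOSURE, for each item [A → α.Bβ] where B is a non-terminal, add [B → .γ] for all productions B → γ; repeat for the newly added items until nothing changes.

Start with: [C → . D a]
  [C → . D a] has the dot before D: add [D → .], [D → . , F L]
No further items can be added.

CLOSURE = { [C → . D a], [D → . , F L], [D → .] }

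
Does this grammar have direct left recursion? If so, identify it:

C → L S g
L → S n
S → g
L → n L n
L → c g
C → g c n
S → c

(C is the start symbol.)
C → L S g: starts with L
L → S n: starts with S
S → g: starts with g
L → n L n: starts with n
L → c g: starts with c
C → g c n: starts with g
S → c: starts with c

No direct left recursion found.

Answer: No direct left recursion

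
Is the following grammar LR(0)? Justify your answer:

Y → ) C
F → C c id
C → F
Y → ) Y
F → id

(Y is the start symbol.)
Augment with Y' → Y and build the canonical LR(0) collection (I0 = CLOSURE({[Y' → . Y]}), then GOTO on every symbol after a dot until no new states appear). It has 9 states:
  I0: { [Y → . ) C], [Y → . ) Y], [Y' → . Y] }  — shift
  I1: { [C → . F], [F → . C c id], [F → . id], [Y → ) . C], [Y → ) . Y], [Y → . ) C], [Y → . ) Y] }  — shift
  I2: { [Y' → Y .] }  — accept
  I3: { [F → C . c id], [Y → ) C .] }  — shift, reduce
  I4: { [C → F .] }  — reduce
  I5: { [Y → ) Y .] }  — reduce
  I6: { [F → id .] }  — reduce
  I7: { [F → C c . id] }  — shift
  I8: { [F → C c id .] }  — reduce

Conflict in state I3:
  Shift-reduce conflict between [Y → ) C .] and [F → C . c id]
So the grammar is NOT LR(0).

Answer: No. Shift-reduce conflict between [Y → ) C .] and [F → C . c id]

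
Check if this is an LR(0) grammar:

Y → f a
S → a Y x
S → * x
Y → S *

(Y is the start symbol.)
Yes, the grammar is LR(0)

A grammar is LR(0) if no state in the canonical LR(0) collection has:
  - both a shift item (dot before a terminal) and a complete item (shift-reduce conflict), or
  - two or more complete items (reduce-reduce conflict; the accept item [Y' → Y .] counts as a complete item here).

Augment with Y' → Y and build the canonical LR(0) collection (I0 = CLOSURE({[Y' → . Y]}), then GOTO on every symbol after a dot until no new states appear). It has 11 states:
  I0: { [S → . * x], [S → . a Y x], [Y → . S *], [Y → . f a], [Y' → . Y] }  — shift
  I1: { [S → * . x] }  — shift
  I2: { [Y → S . *] }  — shift
  I3: { [Y' → Y .] }  — accept
  I4: { [S → . * x], [S → . a Y x], [S → a . Y x], [Y → . S *], [Y → . f a] }  — shift
  I5: { [Y → f . a] }  — shift
  I6: { [Y → f a .] }  — reduce
  I7: { [S → a Y . x] }  — shift
  I8: { [S → a Y x .] }  — reduce
  I9: { [Y → S * .] }  — reduce
  I10: { [S → * x .] }  — reduce

Every state is either a pure shift/goto state or contains exactly one complete item and nothing to shift — no conflicts. The grammar is LR(0).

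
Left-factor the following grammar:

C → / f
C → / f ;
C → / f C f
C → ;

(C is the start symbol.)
Left-factoring transforms A → αβ₁ | αβ₂ into A → αA' and A' → β₁ | β₂
(α is the longest common prefix among the alternatives). Repeat until
no nonterminal has two alternatives with a common prefix.

Round 1: C has alternatives sharing prefix '/ f'. Introduce C': C → / f C'
  Add: C' → ε
  Add: C' → ;
  Add: C' → C f

No remaining common prefixes — done.

Resulting grammar:
C → / f C'
C' → ε
C' → ;
C' → C f
C → ;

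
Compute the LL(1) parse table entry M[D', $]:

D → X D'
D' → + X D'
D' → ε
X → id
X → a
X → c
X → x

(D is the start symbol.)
To find M[D', $], we find productions for D' where $ is in the predict set (PREDICT(N → α) = (FIRST(α) \ {ε}) ∪ (FOLLOW(N) if α ⇒* ε)).

Relevant sets:
  FOLLOW(D') = { $ }

D' → + X D': PREDICT = { '+' }
D' → ε: PREDICT = { $ }
  $ is in predict set, so this production goes in M[D', $]

M[D', $] = D' → ε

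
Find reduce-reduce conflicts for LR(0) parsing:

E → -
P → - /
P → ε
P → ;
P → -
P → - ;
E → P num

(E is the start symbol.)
Yes — I1: [E → - .] vs [P → - .]

A reduce-reduce conflict occurs when an LR(0) state has two complete items [A → α .] and [B → β .] — both call for a reduction, and with no lookahead the parser cannot choose between them.

Augment with E' → E and build the canonical LR(0) collection (I0 = CLOSURE({[E' → . E]}), then GOTO on every symbol after a dot until no new states appear). It has 8 states:
  I0: { [E → . -], [E → . P num], [E' → . E], [P → . - /], [P → . - ;], [P → . -], [P → . ;], [P → .] }  — shift, reduce
  I1: { [E → - .], [P → - . /], [P → - . ;], [P → - .] }  — shift, 2 reduces
  I2: { [P → ; .] }  — reduce
  I3: { [E' → E .] }  — accept
  I4: { [E → P . num] }  — shift
  I5: { [E → P num .] }  — reduce
  I6: { [P → - / .] }  — reduce
  I7: { [P → - ; .] }  — reduce

I1 contains complete items [E → - .], [P → - .] — reduce-reduce conflict.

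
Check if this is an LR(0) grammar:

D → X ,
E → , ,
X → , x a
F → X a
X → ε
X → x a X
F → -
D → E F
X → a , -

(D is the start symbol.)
No. Shift-reduce conflict between [X → .] and [E → . , ,]

Augment with D' → D and build the canonical LR(0) collection (I0 = CLOSURE({[D' → . D]}), then GOTO on every symbol after a dot until no new states appear). It has 20 states:
  I0: { [D → . E F], [D → . X ,], [D' → . D], [E → . , ,], [X → . , x a], [X → . a , -], [X → . x a X], [X → .] }  — shift, reduce
  I1: { [E → , . ,], [X → , . x a] }  — shift
  I2: { [D' → D .] }  — accept
  I3: { [D → E . F], [F → . -], [F → . X a], [X → . , x a], [X → . a , -], [X → . x a X], [X → .] }  — shift, reduce
  I4: { [D → X . ,] }  — shift
  I5: { [X → a . , -] }  — shift
  I6: { [X → x . a X] }  — shift
  I7: { [X → . , x a], [X → . a , -], [X → . x a X], [X → .], [X → x a . X] }  — shift, reduce
  I8: { [X → , . x a] }  — shift
  I9: { [X → x a X .] }  — reduce
  I10: { [X → , x . a] }  — shift
  I11: { [X → , x a .] }  — reduce
  I12: { [X → a , . -] }  — shift
  I13: { [X → a , - .] }  — reduce
  I14: { [D → X , .] }  — reduce
  I15: { [F → - .] }  — reduce
  I16: { [D → E F .] }  — reduce
  I17: { [F → X . a] }  — shift
  I18: { [F → X a .] }  — reduce
  I19: { [E → , , .] }  — reduce

Conflict in state I0:
  Shift-reduce conflict between [X → .] and [E → . , ,]
So the grammar is NOT LR(0).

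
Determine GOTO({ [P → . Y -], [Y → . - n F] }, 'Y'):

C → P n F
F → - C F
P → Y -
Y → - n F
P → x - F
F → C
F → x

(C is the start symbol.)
GOTO(I, 'Y') = CLOSURE({ [A → αX.β] : [A → α.Xβ] ∈ I, X = 'Y' })

Items with dot before 'Y', with the dot advanced:
  [P → . Y -] → [P → Y . -]
Closure adds nothing (no advanced item has the dot before a non-terminal).

GOTO = { [P → Y . -] }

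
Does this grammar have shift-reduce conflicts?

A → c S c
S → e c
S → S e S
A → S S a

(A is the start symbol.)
Yes — I9: [S → S e S .] vs [S → S . e S]

Augment with A' → A and build the canonical LR(0) collection (I0 = CLOSURE({[A' → . A]}), then GOTO on every symbol after a dot until no new states appear). It has 13 states:
  I0: { [A → . S S a], [A → . c S c], [A' → . A], [S → . S e S], [S → . e c] }  — shift
  I1: { [A' → A .] }  — accept
  I2: { [A → S . S a], [S → . S e S], [S → . e c], [S → S . e S] }  — shift
  I3: { [A → c . S c], [S → . S e S], [S → . e c] }  — shift
  I4: { [S → e . c] }  — shift
  I5: { [S → e c .] }  — reduce
  I6: { [A → c S . c], [S → S . e S] }  — shift
  I7: { [A → c S c .] }  — reduce
  I8: { [S → . S e S], [S → . e c], [S → S e . S] }  — shift
  I9: { [S → S . e S], [S → S e S .] }  — shift, reduce
  I10: { [A → S S . a], [S → S . e S] }  — shift
  I11: { [S → . S e S], [S → . e c], [S → S e . S], [S → e . c] }  — shift
  I12: { [A → S S a .] }  — reduce

I9 contains reduce item [S → S e S .] and shift item [S → S . e S] — shift-reduce conflict.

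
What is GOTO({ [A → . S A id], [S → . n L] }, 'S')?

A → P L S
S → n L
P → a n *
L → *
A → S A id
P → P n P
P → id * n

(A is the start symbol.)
GOTO(I, 'S') = CLOSURE({ [A → αX.β] : [A → α.Xβ] ∈ I, X = 'S' })

Items with dot before 'S', with the dot advanced:
  [A → . S A id] → [A → S . A id]
Closure of the advanced items:
  [A → S . A id] has the dot before A: add [A → . P L S], [A → . S A id]
  [A → . P L S] has the dot before P: add [P → . a n *], [P → . P n P], [P → . id * n]
  [A → . S A id] has the dot before S: add [S → . n L]

GOTO = { [A → . P L S], [A → . S A id], [A → S . A id], [P → . P n P], [P → . a n *], [P → . id * n], [S → . n L] }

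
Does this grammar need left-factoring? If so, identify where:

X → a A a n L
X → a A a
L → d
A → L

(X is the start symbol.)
Yes, X has productions with common prefix 'a A a'

Left-factoring is needed when two productions for the same non-terminal
share a common prefix on the right-hand side.

Productions for X:
  X → a A a n L
  X → a A a

Found common prefix 'a A a' in productions for X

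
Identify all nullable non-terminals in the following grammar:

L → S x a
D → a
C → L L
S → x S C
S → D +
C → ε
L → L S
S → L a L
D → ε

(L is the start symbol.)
{ 'C', 'D' }

ε-productions: C → ε, D → ε
So C, D are immediately nullable.
No further non-terminal can be added: every production for the remaining non-terminals contains a terminal or a non-nullable non-terminal.
Nullable = { 'C', 'D' }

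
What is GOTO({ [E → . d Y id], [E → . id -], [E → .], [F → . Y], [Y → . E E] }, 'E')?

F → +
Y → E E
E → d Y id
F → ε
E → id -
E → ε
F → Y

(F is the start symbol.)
GOTO(I, 'E') = CLOSURE({ [A → αX.β] : [A → α.Xβ] ∈ I, X = 'E' })

Items with dot before 'E', with the dot advanced:
  [Y → . E E] → [Y → E . E]
Closure of the advanced items:
  [Y → E . E] has the dot before E: add [E → . d Y id], [E → . id -], [E → .]

GOTO = { [E → . d Y id], [E → . id -], [E → .], [Y → E . E] }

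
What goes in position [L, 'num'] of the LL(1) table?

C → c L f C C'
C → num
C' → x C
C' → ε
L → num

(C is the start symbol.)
To find M[L, 'num'], we find productions for L where 'num' is in the predict set (PREDICT(N → α) = (FIRST(α) \ {ε}) ∪ (FOLLOW(N) if α ⇒* ε)).

L → num: PREDICT = { 'num' }
  'num' is in predict set, so this production goes in M[L, 'num']

M[L, 'num'] = L → num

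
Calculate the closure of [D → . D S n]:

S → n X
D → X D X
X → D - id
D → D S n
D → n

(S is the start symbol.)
{ [D → . D S n], [D → . X D X], [D → . n], [X → . D - id] }

Start with: [D → . D S n]
  [D → . D S n] has the dot before D: add [D → . X D X], [D → . n]
  [D → . X D X] has the dot before X: add [X → . D - id]
No further items can be added.

CLOSURE = { [D → . D S n], [D → . X D X], [D → . n], [X → . D - id] }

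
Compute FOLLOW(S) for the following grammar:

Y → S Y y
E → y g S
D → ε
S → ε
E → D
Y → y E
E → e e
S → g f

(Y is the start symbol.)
{ $, 'g', 'y' }

In Y → S Y y: S is followed by Y y, add FIRST(Y y) \ {ε} = { 'g', 'y' }
In E → y g S: S is at the end, add FOLLOW(E)

The FOLLOW sets referred to above (computed the same way, to a fixed point):
  FOLLOW(E) = { $, 'y' }

Taking the union: FOLLOW(S) = { $, 'g', 'y' }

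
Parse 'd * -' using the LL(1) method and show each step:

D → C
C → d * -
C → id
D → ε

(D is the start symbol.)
Stack is shown with the top on the left.

Stack    Input    Action
------------------------
D $      d * - $  output D → C
C $      d * - $  output C → d * -
d * - $  d * - $  match 'd'
* - $    * - $    match '*'
- $      - $      match '-'
$        $        accept

The string is accepted.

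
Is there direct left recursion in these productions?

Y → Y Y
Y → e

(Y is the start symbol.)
Yes, Y is left-recursive

Direct left recursion occurs when N → N α for some non-terminal N (the right-hand side begins with the left-hand side itself).

Y → Y Y: LEFT RECURSIVE (starts with Y)
Y → e: starts with e

The grammar has direct left recursion on: Y.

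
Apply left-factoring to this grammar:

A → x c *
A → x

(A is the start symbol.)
Left-factoring transforms A → αβ₁ | αβ₂ into A → αA' and A' → β₁ | β₂
(α is the longest common prefix among the alternatives). Repeat until
no nonterminal has two alternatives with a common prefix.

Round 1: A has alternatives sharing prefix 'x'. Introduce A': A → x A'
  Add: A' → c *
  Add: A' → ε

No remaining common prefixes — done.

Resulting grammar:
A → x A'
A' → c *
A' → ε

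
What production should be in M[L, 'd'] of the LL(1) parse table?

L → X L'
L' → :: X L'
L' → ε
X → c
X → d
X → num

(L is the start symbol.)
To find M[L, 'd'], we find productions for L where 'd' is in the predict set (PREDICT(N → α) = (FIRST(α) \ {ε}) ∪ (FOLLOW(N) if α ⇒* ε)).

Relevant sets:
  FIRST(X) = { 'c', 'd', 'num' }

L → X L': PREDICT = { 'c', 'd', 'num' }
  'd' is in predict set, so this production goes in M[L, 'd']

M[L, 'd'] = L → X L'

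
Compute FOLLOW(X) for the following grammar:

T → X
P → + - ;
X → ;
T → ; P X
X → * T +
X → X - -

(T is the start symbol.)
To compute FOLLOW(X), find every occurrence of X on a right-hand side N → α X β: add FIRST(β) \ {ε}, and if β is empty or nullable also add FOLLOW(N). Iterate to a fixed point.

In T → X: X is at the end, add FOLLOW(T)
In T → ; P X: X is at the end, add FOLLOW(T)
In X → X - -: X is followed by '-' '-', add FIRST('-' '-') \ {ε} = { '-' }

The FOLLOW sets referred to above (computed the same way, to a fixed point):
  FOLLOW(T) = { $, '+' }

Taking the union: FOLLOW(X) = { $, '+', '-' }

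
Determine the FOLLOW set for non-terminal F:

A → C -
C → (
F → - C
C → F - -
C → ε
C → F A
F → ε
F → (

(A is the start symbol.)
In C → F - -: F is followed by '-' '-', add FIRST('-' '-') \ {ε} = { '-' }
In C → F A: F is followed by A, add FIRST(A) \ {ε} = { '(', '-' }

Taking the union: FOLLOW(F) = { '(', '-' }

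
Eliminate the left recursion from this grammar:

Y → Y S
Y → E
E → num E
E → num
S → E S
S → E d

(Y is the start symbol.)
Y is directly left-recursive. The standard transformation for
  A → A α₁ | ... | A α_m | β₁ | ... | β_n
is
  A  → β₁ A' | ... | β_n A'
  A' → α₁ A' | ... | α_m A' | ε

Y → E becomes Y → E Y'
Y → Y S becomes Y' → S Y'
Add Y' → ε

Productions for other non-terminals are unchanged:
  E → num E
  E → num
  S → E S
  S → E d

Resulting grammar:
Y → E Y'
Y' → S Y'
Y' → ε
E → num E
E → num
S → E S
S → E d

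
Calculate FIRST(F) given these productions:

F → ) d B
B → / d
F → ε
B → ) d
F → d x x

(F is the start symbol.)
{ ')', 'd', ε }

To compute FIRST(F), examine every production with F on the left-hand side, reading each right-hand side left to right until a non-nullable symbol is reached.

From F → ) d B:
  - ')' is a terminal: add ')' and stop
From F → ε:
  - ε-production, so ε ∈ FIRST(F)
From F → d x x:
  - d is a terminal: add 'd' and stop

Collecting: FIRST(F) = { ')', 'd', ε }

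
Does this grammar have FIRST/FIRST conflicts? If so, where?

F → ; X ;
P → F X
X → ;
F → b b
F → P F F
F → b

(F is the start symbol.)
Yes. F → ';' X ';' / F → P F F on { ';' }; F → b b / F → P F F on { 'b' }; F → b b / F → b on { 'b' }; F → P F F / F → b on { 'b' }

A FIRST/FIRST conflict occurs when two productions N → α and N → β for the same non-terminal have FIRST(α) ∩ FIRST(β) ≠ ∅ (with ε ∈ FIRST of a nullable right-hand side, so two nullable alternatives also conflict).

FIRST sets of the non-terminals at (or reachable through a nullable prefix from) the front of some alternative:
  FIRST(P) = { ';', 'b' }

Productions for F:
  F → ; X ;: FIRST = { ';' }
  F → b b: FIRST = { 'b' }
  F → P F F: FIRST = { ';', 'b' }
  F → b: FIRST = { 'b' }
P, X have only one production, so no FIRST/FIRST conflict is possible there.

Conflict for F: F → ; X ; and F → P F F
  Overlap: { ';' }
Conflict for F: F → b b and F → P F F
  Overlap: { 'b' }
Conflict for F: F → b b and F → b
  Overlap: { 'b' }
Conflict for F: F → P F F and F → b
  Overlap: { 'b' }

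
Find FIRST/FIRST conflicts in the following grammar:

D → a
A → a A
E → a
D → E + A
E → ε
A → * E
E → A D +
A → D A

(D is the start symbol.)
FIRST sets of the non-terminals at (or reachable through a nullable prefix from) the front of some alternative:
  FIRST(E) = { '*', '+', 'a', ε }
  FIRST(D) = { '*', '+', 'a' }
  FIRST(A) = { '*', '+', 'a' }

Productions for D:
  D → a: FIRST = { 'a' }
  D → E + A: FIRST = { '*', '+', 'a' }
Productions for A:
  A → a A: FIRST = { 'a' }
  A → * E: FIRST = { '*' }
  A → D A: FIRST = { '*', '+', 'a' }
Productions for E:
  E → a: FIRST = { 'a' }
  E → ε: FIRST = { ε }
  E → A D +: FIRST = { '*', '+', 'a' }

Conflict for D: D → a and D → E + A
  Overlap: { 'a' }
Conflict for A: A → a A and A → D A
  Overlap: { 'a' }
Conflict for A: A → * E and A → D A
  Overlap: { '*' }
Conflict for E: E → a and E → A D +
  Overlap: { 'a' }

Answer: Yes. D → a / D → E '+' A on { 'a' }; A → a A / A → D A on { 'a' }; A → '*' E / A → D A on { '*' }; E → a / E → A D '+' on { 'a' }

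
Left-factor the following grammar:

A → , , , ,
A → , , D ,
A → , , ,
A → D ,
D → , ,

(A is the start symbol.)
Left-factoring transforms A → αβ₁ | αβ₂ into A → αA' and A' → β₁ | β₂
(α is the longest common prefix among the alternatives). Repeat until
no nonterminal has two alternatives with a common prefix.

Round 1: A has alternatives sharing prefix ', ,'. Introduce A': A → , , A'
  Add: A' → , ,
  Add: A' → D ,
  Add: A' → ,

Round 2: A' has alternatives sharing prefix ','. Introduce A'': A' → , A''
  Add: A'' → ,
  Add: A'' → ε

No remaining common prefixes — done.

Resulting grammar:
A → , , A'
A' → , A''
A'' → ,
A'' → ε
A' → D ,
A → D ,
D → , ,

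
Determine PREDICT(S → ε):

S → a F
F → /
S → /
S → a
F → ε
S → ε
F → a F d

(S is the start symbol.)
{ $ }

PREDICT(S → ε) = (FIRST(RHS) \ {ε}) ∪ (FOLLOW(S) if ε ∈ FIRST(RHS), i.e. RHS ⇒* ε)
The right-hand side is ε (FIRST(ε) = { ε }), so the predict set is FOLLOW(S) = { $ }
PREDICT(S → ε) = { $ }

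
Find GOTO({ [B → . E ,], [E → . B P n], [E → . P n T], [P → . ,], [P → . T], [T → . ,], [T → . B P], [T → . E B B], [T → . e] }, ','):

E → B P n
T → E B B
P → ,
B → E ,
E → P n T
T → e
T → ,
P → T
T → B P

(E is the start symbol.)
GOTO(I, ',') = CLOSURE({ [A → αX.β] : [A → α.Xβ] ∈ I, X = ',' })

Items with dot before ',', with the dot advanced:
  [P → . ,] → [P → , .]
  [T → . ,] → [T → , .]
Closure adds nothing (no advanced item has the dot before a non-terminal).

GOTO = { [P → , .], [T → , .] }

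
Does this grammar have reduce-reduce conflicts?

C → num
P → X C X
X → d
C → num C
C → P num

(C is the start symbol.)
A reduce-reduce conflict occurs when an LR(0) state has two complete items [A → α .] and [B → β .] — both call for a reduction, and with no lookahead the parser cannot choose between them.

Augment with C' → C and build the canonical LR(0) collection (I0 = CLOSURE({[C' → . C]}), then GOTO on every symbol after a dot until no new states appear). It has 10 states:
  I0: { [C → . P num], [C → . num C], [C → . num], [C' → . C], [P → . X C X], [X → . d] }  — shift
  I1: { [C' → C .] }  — accept
  I2: { [C → P . num] }  — shift
  I3: { [C → . P num], [C → . num C], [C → . num], [P → . X C X], [P → X . C X], [X → . d] }  — shift
  I4: { [X → d .] }  — reduce
  I5: { [C → . P num], [C → . num C], [C → . num], [C → num . C], [C → num .], [P → . X C X], [X → . d] }  — shift, reduce
  I6: { [C → num C .] }  — reduce
  I7: { [P → X C . X], [X → . d] }  — shift
  I8: { [P → X C X .] }  — reduce
  I9: { [C → P num .] }  — reduce

No state contains more than one complete item.

Answer: No reduce-reduce conflicts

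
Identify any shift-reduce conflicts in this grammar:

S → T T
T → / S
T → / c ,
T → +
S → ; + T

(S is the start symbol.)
No shift-reduce conflicts

A shift-reduce conflict occurs when an LR(0) state has both:
  - a complete (reduce) item [A → α .] (dot at the end), and
  - a shift item [B → β . c γ] (dot before a terminal).

Augment with S' → S and build the canonical LR(0) collection (I0 = CLOSURE({[S' → . S]}), then GOTO on every symbol after a dot until no new states appear). It has 12 states:
  I0: { [S → . ; + T], [S → . T T], [S' → . S], [T → . +], [T → . / S], [T → . / c ,] }  — shift
  I1: { [T → + .] }  — reduce
  I2: { [S → . ; + T], [S → . T T], [T → . +], [T → . / S], [T → . / c ,], [T → / . S], [T → / . c ,] }  — shift
  I3: { [S → ; . + T] }  — shift
  I4: { [S' → S .] }  — accept
  I5: { [S → T . T], [T → . +], [T → . / S], [T → . / c ,] }  — shift
  I6: { [S → T T .] }  — reduce
  I7: { [S → ; + . T], [T → . +], [T → . / S], [T → . / c ,] }  — shift
  I8: { [S → ; + T .] }  — reduce
  I9: { [T → / S .] }  — reduce
  I10: { [T → / c . ,] }  — shift
  I11: { [T → / c , .] }  — reduce

No state contains both a complete item and a shift item.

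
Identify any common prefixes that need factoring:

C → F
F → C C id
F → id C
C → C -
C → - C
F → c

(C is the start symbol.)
No, left-factoring is not needed

Left-factoring is needed when two productions for the same non-terminal
share a common prefix on the right-hand side.

Productions for C:
  C → F
  C → C -
  C → - C
Productions for F:
  F → C C id
  F → id C
  F → c

No common prefixes found.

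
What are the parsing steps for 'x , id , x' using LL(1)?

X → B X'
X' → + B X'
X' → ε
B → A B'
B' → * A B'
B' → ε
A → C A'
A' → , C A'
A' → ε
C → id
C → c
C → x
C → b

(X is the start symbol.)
LL(1) parsing maintains a stack (initially the start symbol over $) and the input. At each step: if the stack top is a terminal, match it against the current input token; if it is a non-terminal N, replace it with the RHS of M[N, lookahead] (the unique production whose predict set contains the lookahead).

Stack is shown with the top on the left.

Stack           Input         Action
------------------------------------
X $             x , id , x $  output X → B X'
B X' $          x , id , x $  output B → A B'
A B' X' $       x , id , x $  output A → C A'
C A' B' X' $    x , id , x $  output C → x
x A' B' X' $    x , id , x $  match 'x'
A' B' X' $      , id , x $    output A' → , C A'
, C A' B' X' $  , id , x $    match ','
C A' B' X' $    id , x $      output C → id
id A' B' X' $   id , x $      match 'id'
A' B' X' $      , x $         output A' → , C A'
, C A' B' X' $  , x $         match ','
C A' B' X' $    x $           output C → x
x A' B' X' $    x $           match 'x'
A' B' X' $      $             output A' → ε
B' X' $         $             output B' → ε
X' $            $             output X' → ε
$               $             accept

The string is accepted.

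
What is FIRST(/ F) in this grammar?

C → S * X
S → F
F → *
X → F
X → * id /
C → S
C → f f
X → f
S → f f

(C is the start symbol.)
To compute FIRST(/ F), process the symbols left to right:
Symbol / is a terminal. Add '/' and stop.
FIRST(/ F) = { '/' }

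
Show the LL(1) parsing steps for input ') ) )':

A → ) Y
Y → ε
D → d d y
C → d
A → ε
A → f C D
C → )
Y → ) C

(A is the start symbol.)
LL(1) parsing maintains a stack (initially the start symbol over $) and the input. At each step: if the stack top is a terminal, match it against the current input token; if it is a non-terminal N, replace it with the RHS of M[N, lookahead] (the unique production whose predict set contains the lookahead).

Stack is shown with the top on the left.

Stack  Input    Action
----------------------
A $    ) ) ) $  output A → ) Y
) Y $  ) ) ) $  match ')'
Y $    ) ) $    output Y → ) C
) C $  ) ) $    match ')'
C $    ) $      output C → )
) $    ) $      match ')'
$      $        accept

The string is accepted.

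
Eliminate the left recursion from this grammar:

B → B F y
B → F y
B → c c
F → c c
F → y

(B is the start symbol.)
B is directly left-recursive. The standard transformation for
  A → A α₁ | ... | A α_m | β₁ | ... | β_n
is
  A  → β₁ A' | ... | β_n A'
  A' → α₁ A' | ... | α_m A' | ε

B → F y becomes B → F y B'
B → c c becomes B → c c B'
B → B F y becomes B' → F y B'
Add B' → ε

Productions for other non-terminals are unchanged:
  F → c c
  F → y

Resulting grammar:
B → F y B'
B → c c B'
B' → F y B'
B' → ε
F → c c
F → y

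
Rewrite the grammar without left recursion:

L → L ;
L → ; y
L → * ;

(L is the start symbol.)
L → ; y L'
L → * ; L'
L' → ; L'
L' → ε

L is directly left-recursive. The standard transformation for
  A → A α₁ | ... | A α_m | β₁ | ... | β_n
is
  A  → β₁ A' | ... | β_n A'
  A' → α₁ A' | ... | α_m A' | ε

L → ; y becomes L → ; y L'
L → * ; becomes L → * ; L'
L → L ; becomes L' → ; L'
Add L' → ε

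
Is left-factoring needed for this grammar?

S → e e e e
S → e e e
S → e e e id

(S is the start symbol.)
Left-factoring is needed when two productions for the same non-terminal
share a common prefix on the right-hand side.

Productions for S:
  S → e e e e
  S → e e e
  S → e e e id

Found common prefix 'e e e' in productions for S

Answer: Yes, S has productions with common prefix 'e e e'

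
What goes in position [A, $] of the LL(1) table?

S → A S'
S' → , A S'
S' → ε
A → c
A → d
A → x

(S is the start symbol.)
To find M[A, $], we find productions for A where $ is in the predict set (PREDICT(N → α) = (FIRST(α) \ {ε}) ∪ (FOLLOW(N) if α ⇒* ε)).

A → c: PREDICT = { 'c' }
A → d: PREDICT = { 'd' }
A → x: PREDICT = { 'x' }

M[A, $] is empty (no production applies)

Answer: Empty (error entry)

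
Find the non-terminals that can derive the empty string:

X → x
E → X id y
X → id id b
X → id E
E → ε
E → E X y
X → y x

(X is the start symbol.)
A non-terminal is nullable if it can derive ε (the empty string): either it has an ε-production, or it has a production whose right-hand side consists entirely of nullable non-terminals.

ε-productions: E → ε
So E is immediately nullable.
No further non-terminal can be added: every production for the remaining non-terminals contains a terminal or a non-nullable non-terminal.
Nullable = { 'E' }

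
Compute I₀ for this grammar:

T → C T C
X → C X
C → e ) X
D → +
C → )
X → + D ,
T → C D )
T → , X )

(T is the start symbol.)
{ [C → . )], [C → . e ) X], [T → . , X )], [T → . C D )], [T → . C T C], [T' → . T] }

First, augment the grammar with T' → T
I₀ = CLOSURE({ [T' → . T] }):
  [T' → . T] has the dot before T: add [T → . C T C], [T → . C D )], [T → . , X )]
  [T → . C T C] has the dot before C: add [C → . e ) X], [C → . )]
No further items can be added.

I₀ = { [C → . )], [C → . e ) X], [T → . , X )], [T → . C D )], [T → . C T C], [T' → . T] }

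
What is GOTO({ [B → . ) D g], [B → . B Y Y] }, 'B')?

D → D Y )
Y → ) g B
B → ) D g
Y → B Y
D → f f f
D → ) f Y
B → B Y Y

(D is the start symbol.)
{ [B → . ) D g], [B → . B Y Y], [B → B . Y Y], [Y → . ) g B], [Y → . B Y] }

GOTO(I, 'B') = CLOSURE({ [A → αX.β] : [A → α.Xβ] ∈ I, X = 'B' })

Items with dot before 'B', with the dot advanced:
  [B → . B Y Y] → [B → B . Y Y]
Closure of the advanced items:
  [B → B . Y Y] has the dot before Y: add [Y → . ) g B], [Y → . B Y]
  [Y → . B Y] has the dot before B: add [B → . ) D g], [B → . B Y Y]

GOTO = { [B → . ) D g], [B → . B Y Y], [B → B . Y Y], [Y → . ) g B], [Y → . B Y] }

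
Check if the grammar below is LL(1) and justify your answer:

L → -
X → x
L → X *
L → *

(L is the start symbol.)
Relevant sets:
  FIRST(X) = { 'x' }

For L:
  PREDICT(L → '-') = { '-' }
  PREDICT(L → X '*') = { 'x' }
  PREDICT(L → '*') = { '*' }
X has a single production, so nothing to check there.

All predict sets are disjoint. The grammar IS LL(1).

Answer: Yes, the grammar is LL(1).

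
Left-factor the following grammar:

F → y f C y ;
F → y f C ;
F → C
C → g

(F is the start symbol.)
Left-factoring transforms A → αβ₁ | αβ₂ into A → αA' and A' → β₁ | β₂
(α is the longest common prefix among the alternatives). Repeat until
no nonterminal has two alternatives with a common prefix.

Round 1: F has alternatives sharing prefix 'y f C'. Introduce F': F → y f C F'
  Add: F' → y ;
  Add: F' → ;

No remaining common prefixes — done.

Resulting grammar:
F → y f C F'
F' → y ;
F' → ;
F → C
C → g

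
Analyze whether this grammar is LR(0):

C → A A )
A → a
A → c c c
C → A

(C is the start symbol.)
Augment with C' → C and build the canonical LR(0) collection (I0 = CLOSURE({[C' → . C]}), then GOTO on every symbol after a dot until no new states appear). It has 9 states:
  I0: { [A → . a], [A → . c c c], [C → . A A )], [C → . A], [C' → . C] }  — shift
  I1: { [A → . a], [A → . c c c], [C → A . A )], [C → A .] }  — shift, reduce
  I2: { [C' → C .] }  — accept
  I3: { [A → a .] }  — reduce
  I4: { [A → c . c c] }  — shift
  I5: { [A → c c . c] }  — shift
  I6: { [A → c c c .] }  — reduce
  I7: { [C → A A . )] }  — shift
  I8: { [C → A A ) .] }  — reduce

Conflict in state I1:
  Shift-reduce conflict between [C → A .] and [A → . a]
So the grammar is NOT LR(0).

Answer: No. Shift-reduce conflict between [C → A .] and [A → . a]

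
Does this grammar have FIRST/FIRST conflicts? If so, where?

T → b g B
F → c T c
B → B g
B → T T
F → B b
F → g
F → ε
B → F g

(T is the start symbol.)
Yes. F → c T c / F → B b on { 'c' }; F → B b / F → g on { 'g' }; B → B g / B → T T on { 'b' }; B → B g / B → F g on { 'b', 'c', 'g' }; B → T T / B → F g on { 'b' }

A FIRST/FIRST conflict occurs when two productions N → α and N → β for the same non-terminal have FIRST(α) ∩ FIRST(β) ≠ ∅ (with ε ∈ FIRST of a nullable right-hand side, so two nullable alternatives also conflict).

FIRST sets of the non-terminals at (or reachable through a nullable prefix from) the front of some alternative:
  FIRST(B) = { 'b', 'c', 'g' }
  FIRST(T) = { 'b' }
  FIRST(F) = { 'b', 'c', 'g', ε }

Productions for F:
  F → c T c: FIRST = { 'c' }
  F → B b: FIRST = { 'b', 'c', 'g' }
  F → g: FIRST = { 'g' }
  F → ε: FIRST = { ε }
Productions for B:
  B → B g: FIRST = { 'b', 'c', 'g' }
  B → T T: FIRST = { 'b' }
  B → F g: FIRST = { 'b', 'c', 'g' }
T has only one production, so no FIRST/FIRST conflict is possible there.

Conflict for F: F → c T c and F → B b
  Overlap: { 'c' }
Conflict for F: F → B b and F → g
  Overlap: { 'g' }
Conflict for B: B → B g and B → T T
  Overlap: { 'b' }
Conflict for B: B → B g and B → F g
  Overlap: { 'b', 'c', 'g' }
Conflict for B: B → T T and B → F g
  Overlap: { 'b' }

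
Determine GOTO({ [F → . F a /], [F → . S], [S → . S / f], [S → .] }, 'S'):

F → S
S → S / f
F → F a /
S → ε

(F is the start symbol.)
GOTO(I, 'S') = CLOSURE({ [A → αX.β] : [A → α.Xβ] ∈ I, X = 'S' })

Items with dot before 'S', with the dot advanced:
  [F → . S] → [F → S .]
  [S → . S / f] → [S → S . / f]
Closure adds nothing (no advanced item has the dot before a non-terminal).

GOTO = { [F → S .], [S → S . / f] }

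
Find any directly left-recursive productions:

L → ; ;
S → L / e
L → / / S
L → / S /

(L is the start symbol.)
No direct left recursion

L → ; ;: starts with ';'
S → L / e: starts with L
L → / / S: starts with '/'
L → / S /: starts with '/'

No direct left recursion found.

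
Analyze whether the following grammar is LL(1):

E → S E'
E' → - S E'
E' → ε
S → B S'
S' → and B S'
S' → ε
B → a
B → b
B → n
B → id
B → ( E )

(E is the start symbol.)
Yes, the grammar is LL(1).

A grammar is LL(1) if for each non-terminal N with multiple productions, the predict sets of those productions are pairwise disjoint, where PREDICT(N → α) = (FIRST(α) \ {ε}) ∪ (FOLLOW(N) if α ⇒* ε).

Relevant sets:
  FOLLOW(E') = { $, ')' }
  FOLLOW(S') = { $, ')', '-' }

For E':
  PREDICT(E' → '-' S E') = { '-' }
  PREDICT(E' → ε) = { $, ')' }
For S':
  PREDICT(S' → and B S') = { 'and' }
  PREDICT(S' → ε) = { $, ')', '-' }
For B:
  PREDICT(B → a) = { 'a' }
  PREDICT(B → b) = { 'b' }
  PREDICT(B → n) = { 'n' }
  PREDICT(B → id) = { 'id' }
  PREDICT(B → '(' E ')') = { '(' }
E, S have a single production, so nothing to check there.

All predict sets are disjoint. The grammar IS LL(1).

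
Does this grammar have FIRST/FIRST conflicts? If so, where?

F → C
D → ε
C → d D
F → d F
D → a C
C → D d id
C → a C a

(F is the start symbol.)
FIRST sets of the non-terminals at (or reachable through a nullable prefix from) the front of some alternative:
  FIRST(C) = { 'a', 'd' }
  FIRST(D) = { 'a', ε }

Productions for F:
  F → C: FIRST = { 'a', 'd' }
  F → d F: FIRST = { 'd' }
Productions for D:
  D → ε: FIRST = { ε }
  D → a C: FIRST = { 'a' }
Productions for C:
  C → d D: FIRST = { 'd' }
  C → D d id: FIRST = { 'a', 'd' }
  C → a C a: FIRST = { 'a' }

Conflict for F: F → C and F → d F
  Overlap: { 'd' }
Conflict for C: C → d D and C → D d id
  Overlap: { 'd' }
Conflict for C: C → D d id and C → a C a
  Overlap: { 'a' }

Answer: Yes. F → C / F → d F on { 'd' }; C → d D / C → D d id on { 'd' }; C → D d id / C → a C a on { 'a' }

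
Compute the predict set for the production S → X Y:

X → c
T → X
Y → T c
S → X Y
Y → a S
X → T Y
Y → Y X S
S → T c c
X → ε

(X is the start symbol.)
PREDICT(S → X Y) = (FIRST(RHS) \ {ε}) ∪ (FOLLOW(S) if ε ∈ FIRST(RHS), i.e. RHS ⇒* ε)
FIRST(X) = { 'a', 'c', ε }
FIRST(Y) = { 'a', 'c' }
FIRST(X Y) = { 'a', 'c' }
ε ∉ FIRST(X Y), so FOLLOW(S) is not added.
PREDICT(S → X Y) = { 'a', 'c' }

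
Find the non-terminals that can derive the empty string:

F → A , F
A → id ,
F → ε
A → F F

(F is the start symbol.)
A non-terminal is nullable if it can derive ε (the empty string): either it has an ε-production, or it has a production whose right-hand side consists entirely of nullable non-terminals.

ε-productions: F → ε
So F is immediately nullable.
A → F F: every symbol on the right is nullable, so A is nullable too.
Every non-terminal is now nullable.
Nullable = { 'A', 'F' }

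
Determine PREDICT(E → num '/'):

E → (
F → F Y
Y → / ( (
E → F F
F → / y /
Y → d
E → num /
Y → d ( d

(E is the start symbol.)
PREDICT(E → num '/') = (FIRST(RHS) \ {ε}) ∪ (FOLLOW(E) if ε ∈ FIRST(RHS), i.e. RHS ⇒* ε)
FIRST(num '/') = { 'num' }
ε ∉ FIRST(num '/'), so FOLLOW(E) is not added.
PREDICT(E → num '/') = { 'num' }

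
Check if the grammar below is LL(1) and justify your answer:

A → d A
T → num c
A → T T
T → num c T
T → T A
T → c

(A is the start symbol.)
Relevant sets:
  FIRST(T) = { 'c', 'num' }

For A:
  PREDICT(A → d A) = { 'd' }
  PREDICT(A → T T) = { 'c', 'num' }
For T:
  PREDICT(T → num c) = { 'num' }
  PREDICT(T → num c T) = { 'num' }
  PREDICT(T → T A) = { 'c', 'num' }
  PREDICT(T → c) = { 'c' }

Conflict found: Predict set conflict for T: { 'num' }
The grammar is NOT LL(1).

Answer: No. Predict set conflict for T: { 'num' }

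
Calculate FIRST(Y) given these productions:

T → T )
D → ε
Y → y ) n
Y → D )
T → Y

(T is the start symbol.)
To compute FIRST(Y), examine every production with Y on the left-hand side, reading each right-hand side left to right until a non-nullable symbol is reached.

FIRST sets of the other non-terminals involved (by the same procedure, iterated to a fixed point):
  FIRST(D) = { ε }

From Y → y ) n:
  - y is a terminal: add 'y' and stop
From Y → D ):
  - D is a non-terminal: add FIRST(D) \ {ε} = { }
    D is nullable, so continue to the next symbol
  - ')' is a terminal: add ')' and stop

Collecting: FIRST(Y) = { ')', 'y' }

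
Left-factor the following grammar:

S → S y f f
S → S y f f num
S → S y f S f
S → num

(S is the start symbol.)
S → S y f S'
S' → f S''
S'' → ε
S'' → num
S' → S f
S → num

Left-factoring transforms A → αβ₁ | αβ₂ into A → αA' and A' → β₁ | β₂
(α is the longest common prefix among the alternatives). Repeat until
no nonterminal has two alternatives with a common prefix.

Round 1: S has alternatives sharing prefix 'S y f'. Introduce S': S → S y f S'
  Add: S' → f
  Add: S' → f num
  Add: S' → S f

Round 2: S' has alternatives sharing prefix 'f'. Introduce S'': S' → f S''
  Add: S'' → ε
  Add: S'' → num

No remaining common prefixes — done.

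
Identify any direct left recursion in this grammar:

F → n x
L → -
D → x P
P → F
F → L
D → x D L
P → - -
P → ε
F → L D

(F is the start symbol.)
No direct left recursion

Direct left recursion occurs when N → N α for some non-terminal N (the right-hand side begins with the left-hand side itself).

F → n x: starts with n
L → -: starts with '-'
D → x P: starts with x
P → F: starts with F
F → L: starts with L
D → x D L: starts with x
P → - -: starts with '-'
P → ε: starts with ε
F → L D: starts with L

No direct left recursion found.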